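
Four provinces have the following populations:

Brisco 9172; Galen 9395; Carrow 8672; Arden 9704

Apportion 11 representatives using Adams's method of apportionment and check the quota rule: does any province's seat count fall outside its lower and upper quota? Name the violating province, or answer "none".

Standard quotas: Brisco 2.731, Galen 2.797, Carrow 2.582, Arden 2.889.
Adams allocation: Brisco 3, Galen 3, Carrow 2, Arden 3.
Every allocation lies between the lower and upper quota.

none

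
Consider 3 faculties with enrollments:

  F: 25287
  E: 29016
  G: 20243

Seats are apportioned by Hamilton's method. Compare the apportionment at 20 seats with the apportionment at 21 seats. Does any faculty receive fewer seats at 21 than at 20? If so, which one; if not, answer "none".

none

At 20 seats: F 7, E 8, G 5.
At 21 seats: F 7, E 8, G 6.
No faculty's allocation decreased.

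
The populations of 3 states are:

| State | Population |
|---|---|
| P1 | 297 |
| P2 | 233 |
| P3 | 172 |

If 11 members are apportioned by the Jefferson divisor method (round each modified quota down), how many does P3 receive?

2

Standard divisor 702/11 ≈ 63.818; standard quotas: P1 4.654, P2 3.651, P3 2.695.
Rounding down gives 4, 3, 2 = 9 seats, so the divisor must be adjusted.
With modified divisor 57.8: modified quotas P1 5.138, P2 4.031, P3 2.976.
Rounding down: P1 5, P2 4, P3 2 (total 11).
P3 receives 2.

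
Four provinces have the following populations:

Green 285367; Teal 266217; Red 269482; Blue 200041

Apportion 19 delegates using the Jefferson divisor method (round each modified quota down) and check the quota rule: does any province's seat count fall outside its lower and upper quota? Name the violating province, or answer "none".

none

Standard quotas: Green 5.310, Teal 4.954, Red 5.014, Blue 3.722.
Jefferson allocation: Green 5, Teal 5, Red 5, Blue 4.
Every allocation lies between the lower and upper quota.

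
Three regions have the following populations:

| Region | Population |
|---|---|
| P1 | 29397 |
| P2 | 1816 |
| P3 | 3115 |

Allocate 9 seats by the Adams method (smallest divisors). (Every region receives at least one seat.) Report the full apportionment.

P1 7, P2 1, P3 1

Standard divisor 34328/9 ≈ 3814.222; standard quotas: P1 7.707, P2 0.476, P3 0.817.
Rounding up gives 8, 1, 1 = 10 seats, so the divisor must be adjusted.
With modified divisor 4500: modified quotas P1 6.533, P2 0.404, P3 0.692.
Rounding up: P1 7, P2 1, P3 1 (total 9).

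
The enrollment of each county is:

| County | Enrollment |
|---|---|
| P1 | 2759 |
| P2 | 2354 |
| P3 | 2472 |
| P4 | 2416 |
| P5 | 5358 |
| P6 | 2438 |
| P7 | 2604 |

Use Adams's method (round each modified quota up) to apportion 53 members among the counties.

P1 7, P2 6, P3 7, P4 6, P5 14, P6 6, P7 7

Standard divisor 20401/53 ≈ 384.925; standard quotas: P1 7.168, P2 6.115, P3 6.422, P4 6.277, P5 13.920, P6 6.334, P7 6.765.
Rounding up gives 8, 7, 7, 7, 14, 7, 7 = 57 seats, so the divisor must be adjusted.
With modified divisor 410: modified quotas P1 6.729, P2 5.741, P3 6.029, P4 5.893, P5 13.068, P6 5.946, P7 6.351.
Rounding up: P1 7, P2 6, P3 7, P4 6, P5 14, P6 6, P7 7 (total 53).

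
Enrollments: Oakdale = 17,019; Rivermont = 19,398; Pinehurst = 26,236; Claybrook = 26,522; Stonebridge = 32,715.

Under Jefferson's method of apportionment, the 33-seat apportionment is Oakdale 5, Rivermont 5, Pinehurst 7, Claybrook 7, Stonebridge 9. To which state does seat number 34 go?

Claybrook

Priority for the next seat is population ÷ (current seats + 1).
Priorities: Oakdale 2836.500, Rivermont 3233.000, Pinehurst 3279.500, Claybrook 3315.250, Stonebridge 3271.500.
Highest priority: Claybrook.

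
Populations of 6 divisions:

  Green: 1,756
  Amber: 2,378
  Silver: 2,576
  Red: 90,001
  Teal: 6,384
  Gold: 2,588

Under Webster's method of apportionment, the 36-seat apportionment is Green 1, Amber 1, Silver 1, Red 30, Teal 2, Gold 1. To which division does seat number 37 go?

Priority for the next seat is population ÷ (current seats + 0.5).
Priorities: Green 1170.667, Amber 1585.333, Silver 1717.333, Red 2950.852, Teal 2553.600, Gold 1725.333.
Highest priority: Red.

Red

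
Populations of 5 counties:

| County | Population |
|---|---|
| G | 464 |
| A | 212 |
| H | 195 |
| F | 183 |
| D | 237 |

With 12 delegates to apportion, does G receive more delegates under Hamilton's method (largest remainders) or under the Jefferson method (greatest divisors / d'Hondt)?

Jefferson

Hamilton: G 4, A 2, H 2, F 2, D 2.
Jefferson: G 5, A 2, H 2, F 1, D 2.
G gets 4 under Hamilton and 5 under Jefferson.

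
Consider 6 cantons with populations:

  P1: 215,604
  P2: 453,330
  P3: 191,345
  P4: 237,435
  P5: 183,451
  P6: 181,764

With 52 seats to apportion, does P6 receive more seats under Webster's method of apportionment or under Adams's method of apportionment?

Adams

Webster: P1 8, P2 16, P3 7, P4 8, P5 7, P6 6.
Adams: P1 8, P2 15, P3 7, P4 8, P5 7, P6 7.
P6 gets 6 under Webster and 7 under Adams.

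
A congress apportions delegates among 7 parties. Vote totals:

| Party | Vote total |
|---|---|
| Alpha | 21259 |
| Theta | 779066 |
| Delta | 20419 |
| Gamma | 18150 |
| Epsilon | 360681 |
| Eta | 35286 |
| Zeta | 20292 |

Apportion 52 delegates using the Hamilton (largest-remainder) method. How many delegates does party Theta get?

32

Standard divisor: 1255153 ÷ 52 ≈ 24137.558.
Standard quotas: Alpha 0.8807, Theta 32.2761, Delta 0.8459, Gamma 0.7519, Epsilon 14.9427, Eta 1.4619, Zeta 0.8407.
Lower quotas: Alpha 0, Theta 32, Delta 0, Gamma 0, Epsilon 14, Eta 1, Zeta 0 (sum 47, leaving 5 seats).
Remainders in descending order: Epsilon 0.9427, Alpha 0.8807, Delta 0.8459, Zeta 0.8407, Gamma 0.7519, Eta 0.4619, Theta 0.2761.
Largest remainders: Epsilon, Alpha, Delta, Zeta, Gamma receive the extra seats.
Theta receives 32.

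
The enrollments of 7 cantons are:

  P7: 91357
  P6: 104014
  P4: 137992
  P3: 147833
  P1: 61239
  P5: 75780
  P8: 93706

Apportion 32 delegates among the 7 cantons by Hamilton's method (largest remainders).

The standard divisor is 711921/32 ≈ 22247.531.
Standard quotas: P7 4.1064, P6 4.6753, P4 6.2026, P3 6.6449, P1 2.7526, P5 3.4062, P8 4.2120.
Lower quotas: P7 4, P6 4, P4 6, P3 6, P1 2, P5 3, P8 4 (sum 29, leaving 3 seats).
Remainders in descending order: P1 0.7526, P6 0.6753, P3 0.6449, P5 0.4062, P8 0.2120, P4 0.2026, P7 0.1064.
Largest remainders: P1, P6, P3 receive the extra seats.

P7=4; P6=5; P4=6; P3=7; P1=3; P5=3; P8=4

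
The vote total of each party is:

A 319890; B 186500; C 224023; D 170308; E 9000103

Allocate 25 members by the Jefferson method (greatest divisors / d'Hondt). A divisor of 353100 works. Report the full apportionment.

A: 0; B: 0; C: 0; D: 0; E: 25

With modified divisor 353100: modified quotas A 0.906, B 0.528, C 0.634, D 0.482, E 25.489.
Rounding down: A 0, B 0, C 0, D 0, E 25 (total 25).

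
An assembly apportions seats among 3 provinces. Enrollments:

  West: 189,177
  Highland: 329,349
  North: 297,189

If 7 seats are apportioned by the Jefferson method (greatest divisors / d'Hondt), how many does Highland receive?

Standard divisor 815715/7 ≈ 116530.714; standard quotas: West 1.623, Highland 2.826, North 2.550.
Rounding down gives 1, 2, 2 = 5 seats, so the divisor must be adjusted.
With modified divisor 96800: modified quotas West 1.954, Highland 3.402, North 3.070.
Rounding down: West 1, Highland 3, North 3 (total 7).
Highland receives 3.

3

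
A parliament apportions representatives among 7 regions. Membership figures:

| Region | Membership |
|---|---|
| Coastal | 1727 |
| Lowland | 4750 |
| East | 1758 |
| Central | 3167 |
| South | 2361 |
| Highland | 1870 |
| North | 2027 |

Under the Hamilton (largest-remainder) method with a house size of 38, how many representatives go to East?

4

Total 17660; standard divisor 17660/38 ≈ 464.737.
Standard quotas: Coastal 3.716, Lowland 10.221, East 3.783, Central 6.815, South 5.080, Highland 4.024, North 4.362.
Lower quotas: Coastal 3, Lowland 10, East 3, Central 6, South 5, Highland 4, North 4 (sum 35, leaving 3 seats).
Remainders in descending order: Central 0.815, East 0.783, Coastal 0.716, North 0.362, Lowland 0.221, South 0.080, Highland 0.024.
The surplus seats go to Central, East, Coastal.
East receives 4.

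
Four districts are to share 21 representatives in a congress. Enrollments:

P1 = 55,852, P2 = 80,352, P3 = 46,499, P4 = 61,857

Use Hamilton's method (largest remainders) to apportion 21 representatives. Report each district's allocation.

Standard divisor: 244560 ÷ 21 ≈ 11645.714.
Standard quotas: P1 4.7959, P2 6.8997, P3 3.9928, P4 5.3116.
Lower quotas: P1 4, P2 6, P3 3, P4 5 (sum 18, leaving 3 seats).
Remainders in descending order: P3 0.9928, P2 0.8997, P1 0.7959, P4 0.3116.
The surplus seats go to P3, P2, P1.

P1 5, P2 7, P3 4, P4 5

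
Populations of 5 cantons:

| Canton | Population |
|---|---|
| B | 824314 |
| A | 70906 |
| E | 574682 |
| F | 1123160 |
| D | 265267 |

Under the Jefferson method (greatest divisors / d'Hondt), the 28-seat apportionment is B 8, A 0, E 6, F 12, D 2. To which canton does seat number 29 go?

Priority for the next seat is population ÷ (current seats + 1).
Priorities: B 91590.444, A 70906.000, E 82097.429, F 86396.923, D 88422.333.
Highest priority: B.

B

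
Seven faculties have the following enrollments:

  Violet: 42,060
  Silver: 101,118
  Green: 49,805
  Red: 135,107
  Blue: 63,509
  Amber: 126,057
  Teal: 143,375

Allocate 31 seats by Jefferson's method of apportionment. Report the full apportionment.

Violet 2; Silver 5; Green 2; Red 6; Blue 3; Amber 6; Teal 7

Standard divisor 661031/31 ≈ 21323.581; standard quotas: Violet 1.972, Silver 4.742, Green 2.336, Red 6.336, Blue 2.978, Amber 5.912, Teal 6.724.
Rounding down gives 1, 4, 2, 6, 2, 5, 6 = 26 seats, so the divisor must be adjusted.
With modified divisor 19800: modified quotas Violet 2.124, Silver 5.107, Green 2.515, Red 6.824, Blue 3.208, Amber 6.367, Teal 7.241.
Rounding down: Violet 2, Silver 5, Green 2, Red 6, Blue 3, Amber 6, Teal 7 (total 31).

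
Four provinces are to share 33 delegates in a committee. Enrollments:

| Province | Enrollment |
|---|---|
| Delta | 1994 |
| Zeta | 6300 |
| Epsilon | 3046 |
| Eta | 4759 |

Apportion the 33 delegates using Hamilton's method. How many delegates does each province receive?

Total 16099; standard divisor 16099/33 ≈ 487.848.
Standard quotas: Delta 4.0873, Zeta 12.9138, Epsilon 6.2437, Eta 9.7551.
Lower quotas: Delta 4, Zeta 12, Epsilon 6, Eta 9 (sum 31, leaving 2 seats).
Remainders in descending order: Zeta 0.9138, Eta 0.7551, Epsilon 0.2437, Delta 0.0873.
Largest remainders: Zeta, Eta receive the extra seats.

Delta: 4, Zeta: 13, Epsilon: 6, Eta: 10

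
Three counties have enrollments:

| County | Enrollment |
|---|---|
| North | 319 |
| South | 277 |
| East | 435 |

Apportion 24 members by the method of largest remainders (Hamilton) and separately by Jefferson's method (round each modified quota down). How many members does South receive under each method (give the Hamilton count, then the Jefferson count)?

7 and 6

Hamilton: North 7, South 7, East 10.
Jefferson: North 8, South 6, East 10.
South gets 7 under Hamilton and 6 under Jefferson.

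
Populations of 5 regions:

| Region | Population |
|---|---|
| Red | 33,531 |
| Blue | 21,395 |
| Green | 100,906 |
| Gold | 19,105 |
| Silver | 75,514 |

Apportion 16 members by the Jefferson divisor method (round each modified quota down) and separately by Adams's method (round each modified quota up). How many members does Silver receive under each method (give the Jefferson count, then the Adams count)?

5 and 4

Jefferson: Red 2, Blue 1, Green 7, Gold 1, Silver 5.
Adams: Red 2, Blue 2, Green 6, Gold 2, Silver 4.
Silver gets 5 under Jefferson and 4 under Adams.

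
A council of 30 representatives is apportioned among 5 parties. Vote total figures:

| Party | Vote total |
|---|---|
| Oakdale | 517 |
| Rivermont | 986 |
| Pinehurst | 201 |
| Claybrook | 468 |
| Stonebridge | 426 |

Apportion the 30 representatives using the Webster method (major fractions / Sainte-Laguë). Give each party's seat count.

Standard divisor 2598/30 ≈ 86.6; standard quotas: Oakdale 5.970, Rivermont 11.386, Pinehurst 2.321, Claybrook 5.404, Stonebridge 4.919.
Rounding to the nearest integer gives 6, 11, 2, 5, 5 = 29 seats, so the divisor must be adjusted.
With modified divisor 85.42: modified quotas Oakdale 6.052, Rivermont 11.543, Pinehurst 2.353, Claybrook 5.479, Stonebridge 4.987.
Rounding to the nearest integer: Oakdale 6, Rivermont 12, Pinehurst 2, Claybrook 5, Stonebridge 5 (total 30).

Oakdale: 6, Rivermont: 12, Pinehurst: 2, Claybrook: 5, Stonebridge: 5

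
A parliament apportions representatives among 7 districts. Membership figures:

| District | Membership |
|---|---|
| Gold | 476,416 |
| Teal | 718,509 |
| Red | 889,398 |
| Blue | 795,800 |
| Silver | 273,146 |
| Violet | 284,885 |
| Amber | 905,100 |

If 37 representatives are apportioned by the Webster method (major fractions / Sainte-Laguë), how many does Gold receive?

Standard divisor 4343254/37 ≈ 117385.243; standard quotas: Gold 4.059, Teal 6.121, Red 7.577, Blue 6.779, Silver 2.327, Violet 2.427, Amber 7.711.
Rounding to the nearest integer gives Gold 4, Teal 6, Red 8, Blue 7, Silver 2, Violet 2, Amber 8 — total 37, matching the house size, so no adjustment is needed.
Gold receives 4.

4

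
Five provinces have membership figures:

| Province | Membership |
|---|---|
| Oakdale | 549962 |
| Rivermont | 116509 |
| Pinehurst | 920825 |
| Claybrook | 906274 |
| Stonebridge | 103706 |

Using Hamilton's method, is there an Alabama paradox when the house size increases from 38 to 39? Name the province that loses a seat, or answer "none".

Stonebridge

At 38 seats: Oakdale 8, Rivermont 2, Pinehurst 13, Claybrook 13, Stonebridge 2.
At 39 seats: Oakdale 8, Rivermont 2, Pinehurst 14, Claybrook 14, Stonebridge 1.
Stonebridge drops from 2 to 1.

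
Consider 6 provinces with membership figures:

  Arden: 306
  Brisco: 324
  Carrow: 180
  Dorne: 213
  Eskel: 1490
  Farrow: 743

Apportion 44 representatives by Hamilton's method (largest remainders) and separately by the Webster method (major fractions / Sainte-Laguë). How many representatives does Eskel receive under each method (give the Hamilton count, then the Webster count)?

Hamilton: Arden 4, Brisco 4, Carrow 3, Dorne 3, Eskel 20, Farrow 10.
Webster: Arden 4, Brisco 4, Carrow 2, Dorne 3, Eskel 21, Farrow 10.
Eskel gets 20 under Hamilton and 21 under Webster.

20 and 21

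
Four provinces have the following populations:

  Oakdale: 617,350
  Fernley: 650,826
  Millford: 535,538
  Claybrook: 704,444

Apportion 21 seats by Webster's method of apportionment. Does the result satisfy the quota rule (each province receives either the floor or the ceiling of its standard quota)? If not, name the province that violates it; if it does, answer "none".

Standard quotas: Oakdale 5.169, Fernley 5.449, Millford 4.484, Claybrook 5.898.
Webster allocation: Oakdale 5, Fernley 5, Millford 5, Claybrook 6.
Every allocation lies between the lower and upper quota.

none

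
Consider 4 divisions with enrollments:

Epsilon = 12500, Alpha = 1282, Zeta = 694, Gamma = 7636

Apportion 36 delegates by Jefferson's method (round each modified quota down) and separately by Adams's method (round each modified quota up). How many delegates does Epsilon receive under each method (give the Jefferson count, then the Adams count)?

21 and 20

Jefferson: Epsilon 21, Alpha 2, Zeta 1, Gamma 12.
Adams: Epsilon 20, Alpha 2, Zeta 2, Gamma 12.
Epsilon gets 21 under Jefferson and 20 under Adams.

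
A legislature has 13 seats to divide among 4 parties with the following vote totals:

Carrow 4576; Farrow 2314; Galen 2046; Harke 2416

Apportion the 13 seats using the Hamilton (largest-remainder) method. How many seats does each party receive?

Carrow=5; Farrow=3; Galen=2; Harke=3

The standard divisor is 11352/13 ≈ 873.231.
Standard quotas: Carrow 5.240, Farrow 2.650, Galen 2.343, Harke 2.767.
Lower quotas: Carrow 5, Farrow 2, Galen 2, Harke 2 (sum 11, leaving 2 seats).
Remainders in descending order: Harke 0.767, Farrow 0.650, Galen 0.343, Carrow 0.240.
The surplus seats go to Harke, Farrow.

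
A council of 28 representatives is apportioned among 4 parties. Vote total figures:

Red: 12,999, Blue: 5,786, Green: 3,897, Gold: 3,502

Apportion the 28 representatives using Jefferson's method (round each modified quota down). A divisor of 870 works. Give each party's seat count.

Red 14, Blue 6, Green 4, Gold 4

With modified divisor 870: modified quotas Red 14.941, Blue 6.651, Green 4.479, Gold 4.025.
Rounding down: Red 14, Blue 6, Green 4, Gold 4 (total 28).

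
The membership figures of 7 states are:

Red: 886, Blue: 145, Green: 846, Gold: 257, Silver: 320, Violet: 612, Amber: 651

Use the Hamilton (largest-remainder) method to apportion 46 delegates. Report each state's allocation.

Total 3717; standard divisor 3717/46 ≈ 80.804.
Standard quotas: Red 10.965, Blue 1.794, Green 10.470, Gold 3.181, Silver 3.960, Violet 7.574, Amber 8.056.
Lower quotas: Red 10, Blue 1, Green 10, Gold 3, Silver 3, Violet 7, Amber 8 (sum 42, leaving 4 seats).
Remainders in descending order: Red 0.965, Silver 0.960, Blue 0.794, Violet 0.574, Green 0.470, Gold 0.181, Amber 0.056.
Largest remainders: Red, Silver, Blue, Violet receive the extra seats.

Red 11, Blue 2, Green 10, Gold 3, Silver 4, Violet 8, Amber 8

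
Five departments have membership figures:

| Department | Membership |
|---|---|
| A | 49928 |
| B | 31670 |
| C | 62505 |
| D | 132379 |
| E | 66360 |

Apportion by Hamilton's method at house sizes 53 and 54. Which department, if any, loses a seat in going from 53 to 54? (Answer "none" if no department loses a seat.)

none

At 53 seats: A 8, B 5, C 10, D 20, E 10.
At 54 seats: A 8, B 5, C 10, D 21, E 10.
No department's allocation decreased.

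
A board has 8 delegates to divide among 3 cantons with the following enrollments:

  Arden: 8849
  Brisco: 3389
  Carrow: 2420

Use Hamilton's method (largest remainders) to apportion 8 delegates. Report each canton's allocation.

Total 14658; standard divisor 14658/8 ≈ 1832.25.
Standard quotas: Arden 4.8296, Brisco 1.8496, Carrow 1.3208.
Lower quotas: Arden 4, Brisco 1, Carrow 1 (sum 6, leaving 2 seats).
Remainders in descending order: Brisco 0.8496, Arden 0.8296, Carrow 0.3208.
Largest remainders: Brisco, Arden receive the extra seats.

Arden=5; Brisco=2; Carrow=1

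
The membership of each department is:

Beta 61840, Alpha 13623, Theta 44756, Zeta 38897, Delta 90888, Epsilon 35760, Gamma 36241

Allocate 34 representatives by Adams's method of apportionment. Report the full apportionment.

Beta 6, Alpha 2, Theta 5, Zeta 4, Delta 9, Epsilon 4, Gamma 4

Standard divisor 322005/34 ≈ 9470.735; standard quotas: Beta 6.530, Alpha 1.438, Theta 4.726, Zeta 4.107, Delta 9.597, Epsilon 3.776, Gamma 3.827.
Rounding up gives 7, 2, 5, 5, 10, 4, 4 = 37 seats, so the divisor must be adjusted.
With modified divisor 10700: modified quotas Beta 5.779, Alpha 1.273, Theta 4.183, Zeta 3.635, Delta 8.494, Epsilon 3.342, Gamma 3.387.
Rounding up: Beta 6, Alpha 2, Theta 5, Zeta 4, Delta 9, Epsilon 4, Gamma 4 (total 34).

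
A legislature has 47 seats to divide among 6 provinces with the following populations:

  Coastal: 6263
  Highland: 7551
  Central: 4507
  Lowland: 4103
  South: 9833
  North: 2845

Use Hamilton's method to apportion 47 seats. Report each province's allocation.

The standard divisor is 35102/47 ≈ 746.851.
Standard quotas: Coastal 8.3859, Highland 10.1104, Central 6.0347, Lowland 5.4937, South 13.1659, North 3.8093.
Lower quotas: Coastal 8, Highland 10, Central 6, Lowland 5, South 13, North 3 (sum 45, leaving 2 seats).
Remainders in descending order: North 0.8093, Lowland 0.4937, Coastal 0.3859, South 0.1659, Highland 0.1104, Central 0.0347.
The surplus seats go to North, Lowland.

Coastal 8, Highland 10, Central 6, Lowland 6, South 13, North 4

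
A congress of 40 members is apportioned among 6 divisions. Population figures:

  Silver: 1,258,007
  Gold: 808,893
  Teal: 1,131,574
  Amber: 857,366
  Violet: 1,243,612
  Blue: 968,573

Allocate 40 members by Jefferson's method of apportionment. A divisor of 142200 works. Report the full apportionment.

With modified divisor 142200: modified quotas Silver 8.847, Gold 5.688, Teal 7.958, Amber 6.029, Violet 8.746, Blue 6.811.
Rounding down: Silver 8, Gold 5, Teal 7, Amber 6, Violet 8, Blue 6 (total 40).

Silver: 8, Gold: 5, Teal: 7, Amber: 6, Violet: 8, Blue: 6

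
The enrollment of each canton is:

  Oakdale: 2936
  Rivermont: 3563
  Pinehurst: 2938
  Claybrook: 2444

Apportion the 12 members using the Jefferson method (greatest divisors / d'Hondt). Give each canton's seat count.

Standard divisor 11881/12 ≈ 990.083; standard quotas: Oakdale 2.965, Rivermont 3.599, Pinehurst 2.967, Claybrook 2.468.
Rounding down gives 2, 3, 2, 2 = 9 seats, so the divisor must be adjusted.
With modified divisor 850: modified quotas Oakdale 3.454, Rivermont 4.192, Pinehurst 3.456, Claybrook 2.875.
Rounding down: Oakdale 3, Rivermont 4, Pinehurst 3, Claybrook 2 (total 12).

Oakdale: 3; Rivermont: 4; Pinehurst: 3; Claybrook: 2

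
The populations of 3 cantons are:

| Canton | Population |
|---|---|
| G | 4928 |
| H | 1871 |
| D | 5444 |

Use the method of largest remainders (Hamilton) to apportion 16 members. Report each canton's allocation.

Total 12243; standard divisor 12243/16 ≈ 765.188.
Standard quotas: G 6.4403, H 2.4452, D 7.1146.
Lower quotas: G 6, H 2, D 7 (sum 15, leaving 1 seat).
Remainders in descending order: H 0.4452, G 0.4403, D 0.1146.
Largest remainder: H receives the extra seat.

G=6; H=3; D=7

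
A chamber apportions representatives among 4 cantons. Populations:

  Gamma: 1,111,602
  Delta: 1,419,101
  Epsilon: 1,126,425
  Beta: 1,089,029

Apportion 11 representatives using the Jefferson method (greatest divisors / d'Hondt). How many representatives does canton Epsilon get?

Standard divisor 4746157/11 ≈ 431468.818; standard quotas: Gamma 2.576, Delta 3.289, Epsilon 2.611, Beta 2.524.
Rounding down gives 2, 3, 2, 2 = 9 seats, so the divisor must be adjusted.
With modified divisor 366800: modified quotas Gamma 3.031, Delta 3.869, Epsilon 3.071, Beta 2.969.
Rounding down: Gamma 3, Delta 3, Epsilon 3, Beta 2 (total 11).
Epsilon receives 3.

3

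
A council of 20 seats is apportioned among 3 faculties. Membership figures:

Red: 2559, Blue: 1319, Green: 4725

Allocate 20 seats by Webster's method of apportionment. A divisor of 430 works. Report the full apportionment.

With modified divisor 430: modified quotas Red 5.951, Blue 3.067, Green 10.988.
Rounding to the nearest integer: Red 6, Blue 3, Green 11 (total 20).

Red=6; Blue=3; Green=11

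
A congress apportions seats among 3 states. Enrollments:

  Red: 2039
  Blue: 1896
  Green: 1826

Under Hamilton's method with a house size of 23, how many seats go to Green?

7

Standard divisor: 5761 ÷ 23 ≈ 250.478.
Standard quotas: Red 8.140, Blue 7.570, Green 7.290.
Lower quotas: Red 8, Blue 7, Green 7 (sum 22, leaving 1 seat).
Remainders in descending order: Blue 0.570, Green 0.290, Red 0.140.
The surplus seat goes to Blue.
Green receives 7.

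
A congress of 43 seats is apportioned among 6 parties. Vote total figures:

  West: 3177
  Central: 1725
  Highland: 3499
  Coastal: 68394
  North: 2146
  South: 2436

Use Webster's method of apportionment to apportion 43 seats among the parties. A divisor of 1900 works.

With modified divisor 1900: modified quotas West 1.672, Central 0.908, Highland 1.842, Coastal 35.997, North 1.129, South 1.282.
Rounding to the nearest integer: West 2, Central 1, Highland 2, Coastal 36, North 1, South 1 (total 43).

West=2, Central=1, Highland=2, Coastal=36, North=1, South=1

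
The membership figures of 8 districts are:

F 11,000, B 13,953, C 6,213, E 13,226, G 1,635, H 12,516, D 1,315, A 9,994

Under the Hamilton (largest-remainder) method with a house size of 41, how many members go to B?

Standard divisor: 69852 ÷ 41 ≈ 1703.707.
Standard quotas: F 6.4565, B 8.1898, C 3.6468, E 7.7631, G 0.9597, H 7.3463, D 0.7718, A 5.8660.
Lower quotas: F 6, B 8, C 3, E 7, G 0, H 7, D 0, A 5 (sum 36, leaving 5 seats).
Remainders in descending order: G 0.9597, A 0.8660, D 0.7718, E 0.7631, C 0.6468, F 0.4565, H 0.3463, B 0.1898.
The surplus seats go to G, A, D, E, C.
B receives 8.

8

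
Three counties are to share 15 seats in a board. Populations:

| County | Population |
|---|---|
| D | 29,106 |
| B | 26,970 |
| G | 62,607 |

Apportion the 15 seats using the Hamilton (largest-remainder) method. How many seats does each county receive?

D 4, B 3, G 8

Standard divisor: 118683 ÷ 15 ≈ 7912.2.
Standard quotas: D 3.6786, B 3.4087, G 7.9127.
Lower quotas: D 3, B 3, G 7 (sum 13, leaving 2 seats).
Remainders in descending order: G 0.9127, D 0.6786, B 0.4087.
The surplus seats go to G, D.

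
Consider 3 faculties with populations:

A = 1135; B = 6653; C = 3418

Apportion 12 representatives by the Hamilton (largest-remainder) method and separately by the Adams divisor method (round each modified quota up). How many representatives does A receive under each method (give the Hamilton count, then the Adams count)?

1 and 2

Hamilton: A 1, B 7, C 4.
Adams: A 2, B 6, C 4.
A gets 1 under Hamilton and 2 under Adams.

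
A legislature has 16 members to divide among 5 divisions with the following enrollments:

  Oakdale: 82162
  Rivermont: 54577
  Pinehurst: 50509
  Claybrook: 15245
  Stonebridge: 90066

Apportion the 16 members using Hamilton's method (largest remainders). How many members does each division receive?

Standard divisor: 292559 ÷ 16 ≈ 18284.938.
Standard quotas: Oakdale 4.4934, Rivermont 2.9848, Pinehurst 2.7623, Claybrook 0.8337, Stonebridge 4.9257.
Lower quotas: Oakdale 4, Rivermont 2, Pinehurst 2, Claybrook 0, Stonebridge 4 (sum 12, leaving 4 seats).
Remainders in descending order: Rivermont 0.9848, Stonebridge 0.9257, Claybrook 0.8337, Pinehurst 0.7623, Oakdale 0.4934.
Largest remainders: Rivermont, Stonebridge, Claybrook, Pinehurst receive the extra seats.

Oakdale 4; Rivermont 3; Pinehurst 3; Claybrook 1; Stonebridge 5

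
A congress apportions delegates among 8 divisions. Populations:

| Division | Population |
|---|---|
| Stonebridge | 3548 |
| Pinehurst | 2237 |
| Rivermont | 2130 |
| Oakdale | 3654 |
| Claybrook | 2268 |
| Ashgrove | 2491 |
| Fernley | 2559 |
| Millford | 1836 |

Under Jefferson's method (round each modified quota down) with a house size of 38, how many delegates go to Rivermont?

4

Standard divisor 20723/38 ≈ 545.342; standard quotas: Stonebridge 6.506, Pinehurst 4.102, Rivermont 3.906, Oakdale 6.700, Claybrook 4.159, Ashgrove 4.568, Fernley 4.692, Millford 3.367.
Rounding down gives 6, 4, 3, 6, 4, 4, 4, 3 = 34 seats, so the divisor must be adjusted.
With modified divisor 503: modified quotas Stonebridge 7.054, Pinehurst 4.447, Rivermont 4.235, Oakdale 7.264, Claybrook 4.509, Ashgrove 4.952, Fernley 5.087, Millford 3.650.
Rounding down: Stonebridge 7, Pinehurst 4, Rivermont 4, Oakdale 7, Claybrook 4, Ashgrove 4, Fernley 5, Millford 3 (total 38).
Rivermont receives 4.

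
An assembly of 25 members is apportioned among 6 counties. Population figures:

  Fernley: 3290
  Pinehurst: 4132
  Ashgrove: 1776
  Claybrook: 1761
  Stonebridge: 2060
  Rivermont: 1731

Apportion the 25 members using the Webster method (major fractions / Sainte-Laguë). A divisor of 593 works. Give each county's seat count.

Fernley: 6, Pinehurst: 7, Ashgrove: 3, Claybrook: 3, Stonebridge: 3, Rivermont: 3

With modified divisor 593: modified quotas Fernley 5.548, Pinehurst 6.968, Ashgrove 2.995, Claybrook 2.970, Stonebridge 3.474, Rivermont 2.919.
Rounding to the nearest integer: Fernley 6, Pinehurst 7, Ashgrove 3, Claybrook 3, Stonebridge 3, Rivermont 3 (total 25).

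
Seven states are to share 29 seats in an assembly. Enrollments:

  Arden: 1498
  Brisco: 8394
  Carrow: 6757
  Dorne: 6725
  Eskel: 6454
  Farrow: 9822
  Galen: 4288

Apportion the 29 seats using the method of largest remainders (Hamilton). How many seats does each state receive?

Arden 1, Brisco 6, Carrow 4, Dorne 4, Eskel 4, Farrow 7, Galen 3

The standard divisor is 43938/29 ≈ 1515.103.
Standard quotas: Arden 0.9887, Brisco 5.5402, Carrow 4.4598, Dorne 4.4386, Eskel 4.2598, Farrow 6.4827, Galen 2.8302.
Lower quotas: Arden 0, Brisco 5, Carrow 4, Dorne 4, Eskel 4, Farrow 6, Galen 2 (sum 25, leaving 4 seats).
Remainders in descending order: Arden 0.9887, Galen 0.8302, Brisco 0.5402, Farrow 0.4827, Carrow 0.4598, Dorne 0.4386, Eskel 0.2598.
The surplus seats go to Arden, Galen, Brisco, Farrow.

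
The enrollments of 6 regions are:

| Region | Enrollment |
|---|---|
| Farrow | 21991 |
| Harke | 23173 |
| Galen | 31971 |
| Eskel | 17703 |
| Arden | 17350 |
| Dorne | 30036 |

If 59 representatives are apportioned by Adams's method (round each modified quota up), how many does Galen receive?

Standard divisor 142224/59 ≈ 2410.576; standard quotas: Farrow 9.123, Harke 9.613, Galen 13.263, Eskel 7.344, Arden 7.197, Dorne 12.460.
Rounding up gives 10, 10, 14, 8, 8, 13 = 63 seats, so the divisor must be adjusted.
With modified divisor 2520: modified quotas Farrow 8.727, Harke 9.196, Galen 12.687, Eskel 7.025, Arden 6.885, Dorne 11.919.
Rounding up: Farrow 9, Harke 10, Galen 13, Eskel 8, Arden 7, Dorne 12 (total 59).
Galen receives 13.

13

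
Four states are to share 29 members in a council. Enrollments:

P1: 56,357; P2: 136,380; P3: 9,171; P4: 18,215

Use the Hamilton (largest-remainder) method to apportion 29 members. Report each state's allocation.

P1 8, P2 18, P3 1, P4 2

The standard divisor is 220123/29 ≈ 7590.448.
Standard quotas: P1 7.4247, P2 17.9673, P3 1.2082, P4 2.3997.
Lower quotas: P1 7, P2 17, P3 1, P4 2 (sum 27, leaving 2 seats).
Remainders in descending order: P2 0.9673, P1 0.4247, P4 0.3997, P3 0.2082.
Largest remainders: P2, P1 receive the extra seats.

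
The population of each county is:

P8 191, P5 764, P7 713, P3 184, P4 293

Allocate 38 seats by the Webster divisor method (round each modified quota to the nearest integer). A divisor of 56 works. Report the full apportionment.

P8 3, P5 14, P7 13, P3 3, P4 5

With modified divisor 56: modified quotas P8 3.411, P5 13.643, P7 12.732, P3 3.286, P4 5.232.
Rounding to the nearest integer: P8 3, P5 14, P7 13, P3 3, P4 5 (total 38).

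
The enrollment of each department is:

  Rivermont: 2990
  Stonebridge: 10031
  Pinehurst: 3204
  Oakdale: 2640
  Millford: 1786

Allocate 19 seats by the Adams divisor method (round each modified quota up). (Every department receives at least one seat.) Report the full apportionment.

Rivermont 3, Stonebridge 8, Pinehurst 3, Oakdale 3, Millford 2

Standard divisor 20651/19 ≈ 1086.895; standard quotas: Rivermont 2.751, Stonebridge 9.229, Pinehurst 2.948, Oakdale 2.429, Millford 1.643.
Rounding up gives 3, 10, 3, 3, 2 = 21 seats, so the divisor must be adjusted.
With modified divisor 1300: modified quotas Rivermont 2.300, Stonebridge 7.716, Pinehurst 2.465, Oakdale 2.031, Millford 1.374.
Rounding up: Rivermont 3, Stonebridge 8, Pinehurst 3, Oakdale 3, Millford 2 (total 19).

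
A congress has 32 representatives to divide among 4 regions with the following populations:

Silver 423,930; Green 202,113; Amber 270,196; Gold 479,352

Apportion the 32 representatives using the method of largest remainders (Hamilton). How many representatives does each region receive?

Silver 10, Green 5, Amber 6, Gold 11

The standard divisor is 1375591/32 ≈ 42987.219.
Standard quotas: Silver 9.8618, Green 4.7017, Amber 6.2855, Gold 11.1510.
Lower quotas: Silver 9, Green 4, Amber 6, Gold 11 (sum 30, leaving 2 seats).
Remainders in descending order: Silver 0.8618, Green 0.7017, Amber 0.2855, Gold 0.1510.
The surplus seats go to Silver, Green.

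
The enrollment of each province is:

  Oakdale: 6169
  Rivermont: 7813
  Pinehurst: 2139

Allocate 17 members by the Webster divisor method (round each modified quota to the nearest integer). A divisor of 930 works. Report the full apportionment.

With modified divisor 930: modified quotas Oakdale 6.633, Rivermont 8.401, Pinehurst 2.300.
Rounding to the nearest integer: Oakdale 7, Rivermont 8, Pinehurst 2 (total 17).

Oakdale: 7; Rivermont: 8; Pinehurst: 2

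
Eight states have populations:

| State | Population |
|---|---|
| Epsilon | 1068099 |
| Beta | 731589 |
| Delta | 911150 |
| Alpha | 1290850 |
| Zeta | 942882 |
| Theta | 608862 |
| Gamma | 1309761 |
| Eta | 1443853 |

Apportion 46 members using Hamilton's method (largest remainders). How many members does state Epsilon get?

6

The standard divisor is 8307046/46 ≈ 180587.957.
Standard quotas: Epsilon 5.9146, Beta 4.0512, Delta 5.0455, Alpha 7.1480, Zeta 5.2212, Theta 3.3716, Gamma 7.2528, Eta 7.9953.
Lower quotas: Epsilon 5, Beta 4, Delta 5, Alpha 7, Zeta 5, Theta 3, Gamma 7, Eta 7 (sum 43, leaving 3 seats).
Remainders in descending order: Eta 0.9953, Epsilon 0.9146, Theta 0.3716, Gamma 0.2528, Zeta 0.2212, Alpha 0.1480, Beta 0.0512, Delta 0.0455.
Largest remainders: Eta, Epsilon, Theta receive the extra seats.
Epsilon receives 6.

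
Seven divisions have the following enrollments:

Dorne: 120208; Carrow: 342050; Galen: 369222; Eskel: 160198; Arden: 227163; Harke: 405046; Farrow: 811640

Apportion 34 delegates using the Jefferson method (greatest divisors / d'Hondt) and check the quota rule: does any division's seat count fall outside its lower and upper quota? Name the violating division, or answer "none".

none

Standard quotas: Dorne 1.678, Carrow 4.775, Galen 5.154, Eskel 2.236, Arden 3.171, Harke 5.654, Farrow 11.331.
Jefferson allocation: Dorne 1, Carrow 5, Galen 5, Eskel 2, Arden 3, Harke 6, Farrow 12.
Every allocation lies between the lower and upper quota.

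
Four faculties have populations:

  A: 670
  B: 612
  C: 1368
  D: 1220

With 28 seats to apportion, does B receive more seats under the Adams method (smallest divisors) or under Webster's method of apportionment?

Adams

Adams: A 5, B 5, C 9, D 9.
Webster: A 5, B 4, C 10, D 9.
B gets 5 under Adams and 4 under Webster.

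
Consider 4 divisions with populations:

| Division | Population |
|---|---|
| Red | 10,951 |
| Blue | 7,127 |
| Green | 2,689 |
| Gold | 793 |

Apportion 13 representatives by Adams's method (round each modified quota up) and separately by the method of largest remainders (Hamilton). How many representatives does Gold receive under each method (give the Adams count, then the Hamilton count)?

1 and 0

Adams: Red 6, Blue 4, Green 2, Gold 1.
Hamilton: Red 7, Blue 4, Green 2, Gold 0.
Gold gets 1 under Adams and 0 under Hamilton.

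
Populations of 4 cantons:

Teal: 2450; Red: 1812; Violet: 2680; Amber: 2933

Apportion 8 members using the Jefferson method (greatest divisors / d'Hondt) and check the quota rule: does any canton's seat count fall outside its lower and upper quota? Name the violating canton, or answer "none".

none

Standard quotas: Teal 1.985, Red 1.468, Violet 2.171, Amber 2.376.
Jefferson allocation: Teal 2, Red 1, Violet 2, Amber 3.
Every allocation lies between the lower and upper quota.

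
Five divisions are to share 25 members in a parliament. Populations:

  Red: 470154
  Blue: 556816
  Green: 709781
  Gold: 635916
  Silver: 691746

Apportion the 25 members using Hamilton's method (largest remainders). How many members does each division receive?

Standard divisor: 3064413 ÷ 25 ≈ 122576.52.
Standard quotas: Red 3.8356, Blue 4.5426, Green 5.7905, Gold 5.1879, Silver 5.6434.
Lower quotas: Red 3, Blue 4, Green 5, Gold 5, Silver 5 (sum 22, leaving 3 seats).
Remainders in descending order: Red 0.8356, Green 0.7905, Silver 0.6434, Blue 0.5426, Gold 0.1879.
The surplus seats go to Red, Green, Silver.

Red: 4; Blue: 4; Green: 6; Gold: 5; Silver: 6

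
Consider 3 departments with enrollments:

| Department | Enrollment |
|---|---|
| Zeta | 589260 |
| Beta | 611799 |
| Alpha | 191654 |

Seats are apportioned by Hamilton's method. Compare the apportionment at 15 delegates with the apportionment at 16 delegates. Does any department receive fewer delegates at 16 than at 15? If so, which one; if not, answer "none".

none

At 15 seats: Zeta 6, Beta 7, Alpha 2.
At 16 seats: Zeta 7, Beta 7, Alpha 2.
No department's allocation decreased.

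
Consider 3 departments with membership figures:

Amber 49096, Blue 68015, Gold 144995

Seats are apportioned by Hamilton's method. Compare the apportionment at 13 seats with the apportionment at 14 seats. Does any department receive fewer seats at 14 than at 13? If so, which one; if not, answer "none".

At 13 seats: Amber 3, Blue 3, Gold 7.
At 14 seats: Amber 2, Blue 4, Gold 8.
Amber drops from 3 to 2.

Amber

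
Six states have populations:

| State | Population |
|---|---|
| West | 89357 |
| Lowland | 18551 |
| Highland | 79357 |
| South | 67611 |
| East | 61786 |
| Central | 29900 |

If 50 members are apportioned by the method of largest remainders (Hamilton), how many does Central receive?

4

Standard divisor: 346562 ÷ 50 ≈ 6931.24.
Standard quotas: West 12.8919, Lowland 2.6764, Highland 11.4492, South 9.7545, East 8.9141, Central 4.3138.
Lower quotas: West 12, Lowland 2, Highland 11, South 9, East 8, Central 4 (sum 46, leaving 4 seats).
Remainders in descending order: East 0.9141, West 0.8919, South 0.7545, Lowland 0.6764, Highland 0.4492, Central 0.3138.
The surplus seats go to East, West, South, Lowland.
Central receives 4.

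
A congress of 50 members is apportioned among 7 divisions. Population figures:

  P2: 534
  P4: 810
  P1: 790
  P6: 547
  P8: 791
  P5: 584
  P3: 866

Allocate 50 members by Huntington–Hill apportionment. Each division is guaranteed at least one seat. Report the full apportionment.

P2: 5; P4: 8; P1: 8; P6: 6; P8: 8; P5: 6; P3: 9

With divisor 99: modified quotas P2 5.394, P4 8.182, P1 7.980, P6 5.525, P8 7.990, P5 5.899, P3 8.747.
Geometric-mean thresholds: P2 √(5·6)=5.477, P4 √(8·9)=8.485, P1 √(7·8)=7.483, P6 √(5·6)=5.477, P8 √(7·8)=7.483, P5 √(5·6)=5.477, P3 √(8·9)=8.485.
Each quota rounded against its threshold gives P2 5, P4 8, P1 8, P6 6, P8 8, P5 6, P3 9 (total 50).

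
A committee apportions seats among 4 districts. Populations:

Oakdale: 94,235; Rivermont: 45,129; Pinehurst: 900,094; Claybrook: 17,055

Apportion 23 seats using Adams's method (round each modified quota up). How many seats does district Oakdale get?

Standard divisor 1056513/23 ≈ 45935.348; standard quotas: Oakdale 2.051, Rivermont 0.982, Pinehurst 19.595, Claybrook 0.371.
Rounding up gives 3, 1, 20, 1 = 25 seats, so the divisor must be adjusted.
With modified divisor 48700: modified quotas Oakdale 1.935, Rivermont 0.927, Pinehurst 18.482, Claybrook 0.350.
Rounding up: Oakdale 2, Rivermont 1, Pinehurst 19, Claybrook 1 (total 23).
Oakdale receives 2.

2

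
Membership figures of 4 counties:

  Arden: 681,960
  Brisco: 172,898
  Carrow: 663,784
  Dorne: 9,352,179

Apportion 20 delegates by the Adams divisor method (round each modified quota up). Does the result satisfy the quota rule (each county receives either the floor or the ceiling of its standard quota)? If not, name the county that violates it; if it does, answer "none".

Dorne

Standard quotas: Arden 1.255, Brisco 0.318, Carrow 1.221, Dorne 17.206.
Adams allocation: Arden 2, Brisco 1, Carrow 2, Dorne 15.
Dorne has quota 17.206 (lower 17, upper 18) but receives 15 — outside the quota interval.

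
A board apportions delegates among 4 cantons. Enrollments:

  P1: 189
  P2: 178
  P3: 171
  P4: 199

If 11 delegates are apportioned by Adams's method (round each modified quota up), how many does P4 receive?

Standard divisor 737/11 ≈ 67; standard quotas: P1 2.821, P2 2.657, P3 2.552, P4 2.970.
Rounding up gives 3, 3, 3, 3 = 12 seats, so the divisor must be adjusted.
With modified divisor 87: modified quotas P1 2.172, P2 2.046, P3 1.966, P4 2.287.
Rounding up: P1 3, P2 3, P3 2, P4 3 (total 11).
P4 receives 3.

3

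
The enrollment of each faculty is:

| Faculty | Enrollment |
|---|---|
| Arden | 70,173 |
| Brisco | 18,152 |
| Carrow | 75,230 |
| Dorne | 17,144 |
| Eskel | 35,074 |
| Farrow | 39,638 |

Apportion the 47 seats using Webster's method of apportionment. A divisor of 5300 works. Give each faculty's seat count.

With modified divisor 5300: modified quotas Arden 13.240, Brisco 3.425, Carrow 14.194, Dorne 3.235, Eskel 6.618, Farrow 7.479.
Rounding to the nearest integer: Arden 13, Brisco 3, Carrow 14, Dorne 3, Eskel 7, Farrow 7 (total 47).

Arden=13, Brisco=3, Carrow=14, Dorne=3, Eskel=7, Farrow=7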